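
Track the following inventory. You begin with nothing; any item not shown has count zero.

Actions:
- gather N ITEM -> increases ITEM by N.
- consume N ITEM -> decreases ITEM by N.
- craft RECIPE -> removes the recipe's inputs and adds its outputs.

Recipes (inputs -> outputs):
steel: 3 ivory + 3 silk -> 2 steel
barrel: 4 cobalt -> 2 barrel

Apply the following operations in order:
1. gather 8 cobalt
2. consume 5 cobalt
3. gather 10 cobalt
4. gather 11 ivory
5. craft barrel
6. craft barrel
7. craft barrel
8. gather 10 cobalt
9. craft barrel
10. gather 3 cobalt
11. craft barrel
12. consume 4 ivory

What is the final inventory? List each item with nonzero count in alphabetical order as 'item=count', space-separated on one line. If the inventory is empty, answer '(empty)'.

After 1 (gather 8 cobalt): cobalt=8
After 2 (consume 5 cobalt): cobalt=3
After 3 (gather 10 cobalt): cobalt=13
After 4 (gather 11 ivory): cobalt=13 ivory=11
After 5 (craft barrel): barrel=2 cobalt=9 ivory=11
After 6 (craft barrel): barrel=4 cobalt=5 ivory=11
After 7 (craft barrel): barrel=6 cobalt=1 ivory=11
After 8 (gather 10 cobalt): barrel=6 cobalt=11 ivory=11
After 9 (craft barrel): barrel=8 cobalt=7 ivory=11
After 10 (gather 3 cobalt): barrel=8 cobalt=10 ivory=11
After 11 (craft barrel): barrel=10 cobalt=6 ivory=11
After 12 (consume 4 ivory): barrel=10 cobalt=6 ivory=7

Answer: barrel=10 cobalt=6 ivory=7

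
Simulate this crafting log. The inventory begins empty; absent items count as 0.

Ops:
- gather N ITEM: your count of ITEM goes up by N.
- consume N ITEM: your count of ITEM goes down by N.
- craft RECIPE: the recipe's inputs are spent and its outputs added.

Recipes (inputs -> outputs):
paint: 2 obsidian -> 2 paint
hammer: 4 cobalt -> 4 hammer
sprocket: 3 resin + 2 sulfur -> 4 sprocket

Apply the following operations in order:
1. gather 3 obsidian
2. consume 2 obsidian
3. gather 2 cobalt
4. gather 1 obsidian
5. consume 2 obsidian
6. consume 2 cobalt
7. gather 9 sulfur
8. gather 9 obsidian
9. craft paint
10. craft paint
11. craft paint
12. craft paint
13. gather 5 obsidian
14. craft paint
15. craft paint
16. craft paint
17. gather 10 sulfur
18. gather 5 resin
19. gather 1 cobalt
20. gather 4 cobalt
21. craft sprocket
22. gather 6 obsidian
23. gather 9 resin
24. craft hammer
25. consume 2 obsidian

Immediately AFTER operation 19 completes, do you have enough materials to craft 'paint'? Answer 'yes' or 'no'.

Answer: no

Derivation:
After 1 (gather 3 obsidian): obsidian=3
After 2 (consume 2 obsidian): obsidian=1
After 3 (gather 2 cobalt): cobalt=2 obsidian=1
After 4 (gather 1 obsidian): cobalt=2 obsidian=2
After 5 (consume 2 obsidian): cobalt=2
After 6 (consume 2 cobalt): (empty)
After 7 (gather 9 sulfur): sulfur=9
After 8 (gather 9 obsidian): obsidian=9 sulfur=9
After 9 (craft paint): obsidian=7 paint=2 sulfur=9
After 10 (craft paint): obsidian=5 paint=4 sulfur=9
After 11 (craft paint): obsidian=3 paint=6 sulfur=9
After 12 (craft paint): obsidian=1 paint=8 sulfur=9
After 13 (gather 5 obsidian): obsidian=6 paint=8 sulfur=9
After 14 (craft paint): obsidian=4 paint=10 sulfur=9
After 15 (craft paint): obsidian=2 paint=12 sulfur=9
After 16 (craft paint): paint=14 sulfur=9
After 17 (gather 10 sulfur): paint=14 sulfur=19
After 18 (gather 5 resin): paint=14 resin=5 sulfur=19
After 19 (gather 1 cobalt): cobalt=1 paint=14 resin=5 sulfur=19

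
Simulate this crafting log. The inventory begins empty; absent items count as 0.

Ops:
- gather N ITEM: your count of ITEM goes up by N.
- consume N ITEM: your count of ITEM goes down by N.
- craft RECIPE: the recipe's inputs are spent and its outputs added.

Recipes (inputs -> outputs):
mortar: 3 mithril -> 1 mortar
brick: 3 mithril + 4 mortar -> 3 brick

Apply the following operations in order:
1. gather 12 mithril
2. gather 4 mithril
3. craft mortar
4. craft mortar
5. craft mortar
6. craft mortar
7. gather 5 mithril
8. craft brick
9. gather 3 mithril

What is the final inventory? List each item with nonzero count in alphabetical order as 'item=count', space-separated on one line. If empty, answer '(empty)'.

Answer: brick=3 mithril=9

Derivation:
After 1 (gather 12 mithril): mithril=12
After 2 (gather 4 mithril): mithril=16
After 3 (craft mortar): mithril=13 mortar=1
After 4 (craft mortar): mithril=10 mortar=2
After 5 (craft mortar): mithril=7 mortar=3
After 6 (craft mortar): mithril=4 mortar=4
After 7 (gather 5 mithril): mithril=9 mortar=4
After 8 (craft brick): brick=3 mithril=6
After 9 (gather 3 mithril): brick=3 mithril=9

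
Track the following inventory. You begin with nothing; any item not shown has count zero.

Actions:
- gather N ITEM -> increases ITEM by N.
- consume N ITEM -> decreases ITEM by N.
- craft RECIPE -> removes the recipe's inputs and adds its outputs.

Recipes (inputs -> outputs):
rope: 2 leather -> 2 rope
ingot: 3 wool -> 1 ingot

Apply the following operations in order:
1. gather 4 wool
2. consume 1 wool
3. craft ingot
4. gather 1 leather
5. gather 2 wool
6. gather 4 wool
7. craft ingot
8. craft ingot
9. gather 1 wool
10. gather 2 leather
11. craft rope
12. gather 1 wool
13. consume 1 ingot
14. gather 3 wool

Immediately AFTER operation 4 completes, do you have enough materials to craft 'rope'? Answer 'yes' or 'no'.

After 1 (gather 4 wool): wool=4
After 2 (consume 1 wool): wool=3
After 3 (craft ingot): ingot=1
After 4 (gather 1 leather): ingot=1 leather=1

Answer: no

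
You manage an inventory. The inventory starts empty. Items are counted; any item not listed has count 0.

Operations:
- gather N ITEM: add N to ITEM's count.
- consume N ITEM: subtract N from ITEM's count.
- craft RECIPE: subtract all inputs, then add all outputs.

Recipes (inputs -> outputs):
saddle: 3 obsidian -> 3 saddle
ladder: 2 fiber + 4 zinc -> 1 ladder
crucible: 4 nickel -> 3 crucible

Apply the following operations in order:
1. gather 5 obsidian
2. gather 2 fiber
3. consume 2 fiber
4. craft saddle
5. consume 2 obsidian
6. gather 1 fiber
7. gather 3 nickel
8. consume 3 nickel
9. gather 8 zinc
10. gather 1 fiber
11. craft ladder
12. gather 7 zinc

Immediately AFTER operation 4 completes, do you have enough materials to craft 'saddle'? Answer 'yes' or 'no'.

Answer: no

Derivation:
After 1 (gather 5 obsidian): obsidian=5
After 2 (gather 2 fiber): fiber=2 obsidian=5
After 3 (consume 2 fiber): obsidian=5
After 4 (craft saddle): obsidian=2 saddle=3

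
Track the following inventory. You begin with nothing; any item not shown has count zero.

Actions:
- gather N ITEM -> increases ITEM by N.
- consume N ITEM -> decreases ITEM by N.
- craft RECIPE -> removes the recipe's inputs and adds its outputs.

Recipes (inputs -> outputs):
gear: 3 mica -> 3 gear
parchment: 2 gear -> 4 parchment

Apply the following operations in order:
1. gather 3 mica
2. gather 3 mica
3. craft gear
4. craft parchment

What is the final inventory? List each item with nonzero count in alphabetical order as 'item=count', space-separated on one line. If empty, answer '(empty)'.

After 1 (gather 3 mica): mica=3
After 2 (gather 3 mica): mica=6
After 3 (craft gear): gear=3 mica=3
After 4 (craft parchment): gear=1 mica=3 parchment=4

Answer: gear=1 mica=3 parchment=4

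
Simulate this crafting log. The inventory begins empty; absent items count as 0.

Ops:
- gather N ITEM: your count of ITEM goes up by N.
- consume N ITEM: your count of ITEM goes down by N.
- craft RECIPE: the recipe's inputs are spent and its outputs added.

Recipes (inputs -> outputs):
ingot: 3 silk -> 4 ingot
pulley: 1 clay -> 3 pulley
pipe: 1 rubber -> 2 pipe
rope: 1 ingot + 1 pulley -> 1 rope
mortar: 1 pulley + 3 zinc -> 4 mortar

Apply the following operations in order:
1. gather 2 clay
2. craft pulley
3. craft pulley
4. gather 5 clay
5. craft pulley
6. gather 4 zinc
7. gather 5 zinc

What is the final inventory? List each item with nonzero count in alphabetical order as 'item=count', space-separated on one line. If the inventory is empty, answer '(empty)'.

After 1 (gather 2 clay): clay=2
After 2 (craft pulley): clay=1 pulley=3
After 3 (craft pulley): pulley=6
After 4 (gather 5 clay): clay=5 pulley=6
After 5 (craft pulley): clay=4 pulley=9
After 6 (gather 4 zinc): clay=4 pulley=9 zinc=4
After 7 (gather 5 zinc): clay=4 pulley=9 zinc=9

Answer: clay=4 pulley=9 zinc=9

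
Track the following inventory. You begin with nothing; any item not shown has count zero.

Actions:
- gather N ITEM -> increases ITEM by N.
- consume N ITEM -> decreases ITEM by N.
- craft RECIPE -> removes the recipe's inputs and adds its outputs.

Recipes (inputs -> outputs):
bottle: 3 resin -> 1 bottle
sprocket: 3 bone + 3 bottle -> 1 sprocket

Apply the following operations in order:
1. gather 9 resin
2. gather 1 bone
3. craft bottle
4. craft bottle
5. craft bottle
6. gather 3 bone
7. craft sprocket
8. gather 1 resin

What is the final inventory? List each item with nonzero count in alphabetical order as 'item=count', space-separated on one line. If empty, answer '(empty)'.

After 1 (gather 9 resin): resin=9
After 2 (gather 1 bone): bone=1 resin=9
After 3 (craft bottle): bone=1 bottle=1 resin=6
After 4 (craft bottle): bone=1 bottle=2 resin=3
After 5 (craft bottle): bone=1 bottle=3
After 6 (gather 3 bone): bone=4 bottle=3
After 7 (craft sprocket): bone=1 sprocket=1
After 8 (gather 1 resin): bone=1 resin=1 sprocket=1

Answer: bone=1 resin=1 sprocket=1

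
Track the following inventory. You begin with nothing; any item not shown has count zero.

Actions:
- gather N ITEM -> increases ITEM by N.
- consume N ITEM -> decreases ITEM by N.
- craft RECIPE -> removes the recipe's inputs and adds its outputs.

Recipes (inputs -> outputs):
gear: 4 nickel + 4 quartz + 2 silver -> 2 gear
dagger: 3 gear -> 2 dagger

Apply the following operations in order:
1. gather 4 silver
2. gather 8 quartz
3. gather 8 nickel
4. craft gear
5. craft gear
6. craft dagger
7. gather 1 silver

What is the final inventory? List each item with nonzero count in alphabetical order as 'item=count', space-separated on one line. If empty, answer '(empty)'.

Answer: dagger=2 gear=1 silver=1

Derivation:
After 1 (gather 4 silver): silver=4
After 2 (gather 8 quartz): quartz=8 silver=4
After 3 (gather 8 nickel): nickel=8 quartz=8 silver=4
After 4 (craft gear): gear=2 nickel=4 quartz=4 silver=2
After 5 (craft gear): gear=4
After 6 (craft dagger): dagger=2 gear=1
After 7 (gather 1 silver): dagger=2 gear=1 silver=1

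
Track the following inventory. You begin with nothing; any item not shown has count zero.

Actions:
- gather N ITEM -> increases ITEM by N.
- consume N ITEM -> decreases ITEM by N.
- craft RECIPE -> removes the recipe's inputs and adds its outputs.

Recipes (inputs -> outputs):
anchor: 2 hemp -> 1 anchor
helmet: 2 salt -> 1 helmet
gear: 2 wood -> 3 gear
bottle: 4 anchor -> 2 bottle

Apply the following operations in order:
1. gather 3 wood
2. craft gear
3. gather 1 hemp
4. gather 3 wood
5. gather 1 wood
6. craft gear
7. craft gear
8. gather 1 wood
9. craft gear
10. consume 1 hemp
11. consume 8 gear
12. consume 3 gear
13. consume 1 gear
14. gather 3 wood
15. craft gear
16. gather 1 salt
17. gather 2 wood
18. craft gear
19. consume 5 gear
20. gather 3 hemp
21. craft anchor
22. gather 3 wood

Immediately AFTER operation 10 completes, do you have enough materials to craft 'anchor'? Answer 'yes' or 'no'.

After 1 (gather 3 wood): wood=3
After 2 (craft gear): gear=3 wood=1
After 3 (gather 1 hemp): gear=3 hemp=1 wood=1
After 4 (gather 3 wood): gear=3 hemp=1 wood=4
After 5 (gather 1 wood): gear=3 hemp=1 wood=5
After 6 (craft gear): gear=6 hemp=1 wood=3
After 7 (craft gear): gear=9 hemp=1 wood=1
After 8 (gather 1 wood): gear=9 hemp=1 wood=2
After 9 (craft gear): gear=12 hemp=1
After 10 (consume 1 hemp): gear=12

Answer: no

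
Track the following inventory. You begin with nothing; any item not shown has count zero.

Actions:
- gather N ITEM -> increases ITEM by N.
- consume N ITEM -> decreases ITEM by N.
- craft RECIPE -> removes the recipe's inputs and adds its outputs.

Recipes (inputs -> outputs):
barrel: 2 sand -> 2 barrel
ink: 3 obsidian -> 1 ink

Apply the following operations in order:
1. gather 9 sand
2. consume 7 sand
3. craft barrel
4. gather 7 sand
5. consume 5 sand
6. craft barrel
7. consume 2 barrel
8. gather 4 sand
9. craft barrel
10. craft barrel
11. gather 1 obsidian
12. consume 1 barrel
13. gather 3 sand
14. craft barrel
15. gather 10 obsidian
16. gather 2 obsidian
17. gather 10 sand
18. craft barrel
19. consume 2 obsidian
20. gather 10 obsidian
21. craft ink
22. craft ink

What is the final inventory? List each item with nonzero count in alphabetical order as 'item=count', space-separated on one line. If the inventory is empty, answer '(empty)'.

After 1 (gather 9 sand): sand=9
After 2 (consume 7 sand): sand=2
After 3 (craft barrel): barrel=2
After 4 (gather 7 sand): barrel=2 sand=7
After 5 (consume 5 sand): barrel=2 sand=2
After 6 (craft barrel): barrel=4
After 7 (consume 2 barrel): barrel=2
After 8 (gather 4 sand): barrel=2 sand=4
After 9 (craft barrel): barrel=4 sand=2
After 10 (craft barrel): barrel=6
After 11 (gather 1 obsidian): barrel=6 obsidian=1
After 12 (consume 1 barrel): barrel=5 obsidian=1
After 13 (gather 3 sand): barrel=5 obsidian=1 sand=3
After 14 (craft barrel): barrel=7 obsidian=1 sand=1
After 15 (gather 10 obsidian): barrel=7 obsidian=11 sand=1
After 16 (gather 2 obsidian): barrel=7 obsidian=13 sand=1
After 17 (gather 10 sand): barrel=7 obsidian=13 sand=11
After 18 (craft barrel): barrel=9 obsidian=13 sand=9
After 19 (consume 2 obsidian): barrel=9 obsidian=11 sand=9
After 20 (gather 10 obsidian): barrel=9 obsidian=21 sand=9
After 21 (craft ink): barrel=9 ink=1 obsidian=18 sand=9
After 22 (craft ink): barrel=9 ink=2 obsidian=15 sand=9

Answer: barrel=9 ink=2 obsidian=15 sand=9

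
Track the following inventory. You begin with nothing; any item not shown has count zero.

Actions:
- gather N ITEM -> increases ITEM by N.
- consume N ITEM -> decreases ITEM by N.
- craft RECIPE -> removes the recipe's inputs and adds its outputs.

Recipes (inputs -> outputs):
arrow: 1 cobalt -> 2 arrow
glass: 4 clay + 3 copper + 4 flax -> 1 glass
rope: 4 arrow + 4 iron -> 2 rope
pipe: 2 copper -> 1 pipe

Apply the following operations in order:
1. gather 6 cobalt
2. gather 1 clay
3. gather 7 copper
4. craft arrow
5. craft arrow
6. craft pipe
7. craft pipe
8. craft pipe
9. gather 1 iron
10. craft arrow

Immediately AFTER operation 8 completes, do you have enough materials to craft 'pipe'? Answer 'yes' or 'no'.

After 1 (gather 6 cobalt): cobalt=6
After 2 (gather 1 clay): clay=1 cobalt=6
After 3 (gather 7 copper): clay=1 cobalt=6 copper=7
After 4 (craft arrow): arrow=2 clay=1 cobalt=5 copper=7
After 5 (craft arrow): arrow=4 clay=1 cobalt=4 copper=7
After 6 (craft pipe): arrow=4 clay=1 cobalt=4 copper=5 pipe=1
After 7 (craft pipe): arrow=4 clay=1 cobalt=4 copper=3 pipe=2
After 8 (craft pipe): arrow=4 clay=1 cobalt=4 copper=1 pipe=3

Answer: no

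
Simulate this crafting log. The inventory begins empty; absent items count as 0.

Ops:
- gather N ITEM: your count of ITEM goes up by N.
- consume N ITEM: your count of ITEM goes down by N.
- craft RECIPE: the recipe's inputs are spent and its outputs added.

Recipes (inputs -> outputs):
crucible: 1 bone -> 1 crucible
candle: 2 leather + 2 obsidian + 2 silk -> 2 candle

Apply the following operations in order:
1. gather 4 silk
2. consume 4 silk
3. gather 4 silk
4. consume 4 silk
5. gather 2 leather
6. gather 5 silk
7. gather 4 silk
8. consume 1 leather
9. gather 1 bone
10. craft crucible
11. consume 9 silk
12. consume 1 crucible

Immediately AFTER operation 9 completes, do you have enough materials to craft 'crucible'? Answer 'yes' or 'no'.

Answer: yes

Derivation:
After 1 (gather 4 silk): silk=4
After 2 (consume 4 silk): (empty)
After 3 (gather 4 silk): silk=4
After 4 (consume 4 silk): (empty)
After 5 (gather 2 leather): leather=2
After 6 (gather 5 silk): leather=2 silk=5
After 7 (gather 4 silk): leather=2 silk=9
After 8 (consume 1 leather): leather=1 silk=9
After 9 (gather 1 bone): bone=1 leather=1 silk=9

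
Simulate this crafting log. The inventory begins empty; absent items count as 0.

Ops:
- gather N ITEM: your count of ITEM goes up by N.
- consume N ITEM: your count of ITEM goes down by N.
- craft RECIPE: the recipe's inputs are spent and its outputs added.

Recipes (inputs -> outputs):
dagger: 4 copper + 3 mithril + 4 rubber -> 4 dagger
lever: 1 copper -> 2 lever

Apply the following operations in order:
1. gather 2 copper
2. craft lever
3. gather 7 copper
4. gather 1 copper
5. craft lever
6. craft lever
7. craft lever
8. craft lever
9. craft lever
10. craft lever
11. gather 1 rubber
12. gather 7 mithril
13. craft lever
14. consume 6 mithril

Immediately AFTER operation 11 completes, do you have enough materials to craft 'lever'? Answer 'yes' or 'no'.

After 1 (gather 2 copper): copper=2
After 2 (craft lever): copper=1 lever=2
After 3 (gather 7 copper): copper=8 lever=2
After 4 (gather 1 copper): copper=9 lever=2
After 5 (craft lever): copper=8 lever=4
After 6 (craft lever): copper=7 lever=6
After 7 (craft lever): copper=6 lever=8
After 8 (craft lever): copper=5 lever=10
After 9 (craft lever): copper=4 lever=12
After 10 (craft lever): copper=3 lever=14
After 11 (gather 1 rubber): copper=3 lever=14 rubber=1

Answer: yes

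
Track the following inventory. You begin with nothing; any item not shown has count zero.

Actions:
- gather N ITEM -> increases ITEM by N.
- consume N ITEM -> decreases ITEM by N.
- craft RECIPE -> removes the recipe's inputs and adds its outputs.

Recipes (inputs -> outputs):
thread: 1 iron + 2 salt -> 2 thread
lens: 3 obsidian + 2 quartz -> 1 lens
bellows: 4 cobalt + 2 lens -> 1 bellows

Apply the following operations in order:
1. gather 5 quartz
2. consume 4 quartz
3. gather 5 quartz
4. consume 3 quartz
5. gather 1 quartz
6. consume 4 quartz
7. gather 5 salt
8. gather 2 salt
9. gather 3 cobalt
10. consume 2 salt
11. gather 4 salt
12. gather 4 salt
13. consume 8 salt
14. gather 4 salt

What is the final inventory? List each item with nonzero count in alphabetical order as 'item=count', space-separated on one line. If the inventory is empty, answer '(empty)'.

After 1 (gather 5 quartz): quartz=5
After 2 (consume 4 quartz): quartz=1
After 3 (gather 5 quartz): quartz=6
After 4 (consume 3 quartz): quartz=3
After 5 (gather 1 quartz): quartz=4
After 6 (consume 4 quartz): (empty)
After 7 (gather 5 salt): salt=5
After 8 (gather 2 salt): salt=7
After 9 (gather 3 cobalt): cobalt=3 salt=7
After 10 (consume 2 salt): cobalt=3 salt=5
After 11 (gather 4 salt): cobalt=3 salt=9
After 12 (gather 4 salt): cobalt=3 salt=13
After 13 (consume 8 salt): cobalt=3 salt=5
After 14 (gather 4 salt): cobalt=3 salt=9

Answer: cobalt=3 salt=9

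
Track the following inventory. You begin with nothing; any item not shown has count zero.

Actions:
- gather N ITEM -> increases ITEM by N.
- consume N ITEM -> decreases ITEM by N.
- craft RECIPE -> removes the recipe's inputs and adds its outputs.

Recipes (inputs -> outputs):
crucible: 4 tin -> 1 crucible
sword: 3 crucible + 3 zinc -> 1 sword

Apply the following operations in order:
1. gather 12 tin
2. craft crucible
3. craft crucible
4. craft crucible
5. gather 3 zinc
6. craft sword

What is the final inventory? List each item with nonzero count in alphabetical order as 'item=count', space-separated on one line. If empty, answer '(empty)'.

After 1 (gather 12 tin): tin=12
After 2 (craft crucible): crucible=1 tin=8
After 3 (craft crucible): crucible=2 tin=4
After 4 (craft crucible): crucible=3
After 5 (gather 3 zinc): crucible=3 zinc=3
After 6 (craft sword): sword=1

Answer: sword=1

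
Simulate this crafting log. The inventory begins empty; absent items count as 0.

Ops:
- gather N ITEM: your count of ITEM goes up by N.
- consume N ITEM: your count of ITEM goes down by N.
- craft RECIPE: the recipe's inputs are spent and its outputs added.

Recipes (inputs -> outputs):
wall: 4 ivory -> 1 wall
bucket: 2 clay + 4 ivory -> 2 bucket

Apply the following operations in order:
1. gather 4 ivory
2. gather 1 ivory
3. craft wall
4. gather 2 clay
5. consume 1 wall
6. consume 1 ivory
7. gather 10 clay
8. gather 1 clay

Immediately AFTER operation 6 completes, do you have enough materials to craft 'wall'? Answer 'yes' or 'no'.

Answer: no

Derivation:
After 1 (gather 4 ivory): ivory=4
After 2 (gather 1 ivory): ivory=5
After 3 (craft wall): ivory=1 wall=1
After 4 (gather 2 clay): clay=2 ivory=1 wall=1
After 5 (consume 1 wall): clay=2 ivory=1
After 6 (consume 1 ivory): clay=2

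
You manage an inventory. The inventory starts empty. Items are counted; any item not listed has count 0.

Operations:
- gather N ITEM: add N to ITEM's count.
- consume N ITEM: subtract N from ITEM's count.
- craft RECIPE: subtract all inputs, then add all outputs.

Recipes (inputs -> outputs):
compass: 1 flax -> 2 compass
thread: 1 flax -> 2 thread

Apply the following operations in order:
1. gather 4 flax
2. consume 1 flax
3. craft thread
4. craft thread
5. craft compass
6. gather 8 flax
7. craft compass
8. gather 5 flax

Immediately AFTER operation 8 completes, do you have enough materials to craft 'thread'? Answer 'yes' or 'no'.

Answer: yes

Derivation:
After 1 (gather 4 flax): flax=4
After 2 (consume 1 flax): flax=3
After 3 (craft thread): flax=2 thread=2
After 4 (craft thread): flax=1 thread=4
After 5 (craft compass): compass=2 thread=4
After 6 (gather 8 flax): compass=2 flax=8 thread=4
After 7 (craft compass): compass=4 flax=7 thread=4
After 8 (gather 5 flax): compass=4 flax=12 thread=4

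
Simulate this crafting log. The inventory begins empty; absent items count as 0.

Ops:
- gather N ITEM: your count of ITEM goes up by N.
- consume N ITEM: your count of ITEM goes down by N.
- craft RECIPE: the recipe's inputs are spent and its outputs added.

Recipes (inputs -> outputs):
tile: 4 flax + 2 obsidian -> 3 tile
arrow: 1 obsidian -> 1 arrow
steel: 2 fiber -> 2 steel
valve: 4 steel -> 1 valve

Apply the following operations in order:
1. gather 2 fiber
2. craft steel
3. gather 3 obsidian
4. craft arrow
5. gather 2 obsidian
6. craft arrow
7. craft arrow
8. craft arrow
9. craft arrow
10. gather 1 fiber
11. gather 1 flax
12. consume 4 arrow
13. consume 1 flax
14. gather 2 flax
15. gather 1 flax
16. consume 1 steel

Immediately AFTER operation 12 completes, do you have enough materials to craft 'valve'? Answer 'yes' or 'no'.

After 1 (gather 2 fiber): fiber=2
After 2 (craft steel): steel=2
After 3 (gather 3 obsidian): obsidian=3 steel=2
After 4 (craft arrow): arrow=1 obsidian=2 steel=2
After 5 (gather 2 obsidian): arrow=1 obsidian=4 steel=2
After 6 (craft arrow): arrow=2 obsidian=3 steel=2
After 7 (craft arrow): arrow=3 obsidian=2 steel=2
After 8 (craft arrow): arrow=4 obsidian=1 steel=2
After 9 (craft arrow): arrow=5 steel=2
After 10 (gather 1 fiber): arrow=5 fiber=1 steel=2
After 11 (gather 1 flax): arrow=5 fiber=1 flax=1 steel=2
After 12 (consume 4 arrow): arrow=1 fiber=1 flax=1 steel=2

Answer: no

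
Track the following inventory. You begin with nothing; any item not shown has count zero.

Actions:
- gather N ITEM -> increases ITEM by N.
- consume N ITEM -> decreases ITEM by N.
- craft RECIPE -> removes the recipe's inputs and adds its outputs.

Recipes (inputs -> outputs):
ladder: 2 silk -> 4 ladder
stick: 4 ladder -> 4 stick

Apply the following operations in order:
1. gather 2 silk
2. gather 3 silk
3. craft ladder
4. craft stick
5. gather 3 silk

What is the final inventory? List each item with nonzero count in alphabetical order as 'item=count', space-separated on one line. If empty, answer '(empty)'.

Answer: silk=6 stick=4

Derivation:
After 1 (gather 2 silk): silk=2
After 2 (gather 3 silk): silk=5
After 3 (craft ladder): ladder=4 silk=3
After 4 (craft stick): silk=3 stick=4
After 5 (gather 3 silk): silk=6 stick=4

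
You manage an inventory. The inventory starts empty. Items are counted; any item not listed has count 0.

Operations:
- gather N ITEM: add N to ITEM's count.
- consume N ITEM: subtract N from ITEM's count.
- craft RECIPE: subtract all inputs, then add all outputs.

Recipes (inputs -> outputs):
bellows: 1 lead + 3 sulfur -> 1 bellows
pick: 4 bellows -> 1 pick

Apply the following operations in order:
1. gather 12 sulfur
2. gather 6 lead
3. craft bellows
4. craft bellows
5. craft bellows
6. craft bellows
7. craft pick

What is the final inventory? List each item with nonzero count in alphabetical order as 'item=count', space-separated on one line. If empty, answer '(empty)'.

Answer: lead=2 pick=1

Derivation:
After 1 (gather 12 sulfur): sulfur=12
After 2 (gather 6 lead): lead=6 sulfur=12
After 3 (craft bellows): bellows=1 lead=5 sulfur=9
After 4 (craft bellows): bellows=2 lead=4 sulfur=6
After 5 (craft bellows): bellows=3 lead=3 sulfur=3
After 6 (craft bellows): bellows=4 lead=2
After 7 (craft pick): lead=2 pick=1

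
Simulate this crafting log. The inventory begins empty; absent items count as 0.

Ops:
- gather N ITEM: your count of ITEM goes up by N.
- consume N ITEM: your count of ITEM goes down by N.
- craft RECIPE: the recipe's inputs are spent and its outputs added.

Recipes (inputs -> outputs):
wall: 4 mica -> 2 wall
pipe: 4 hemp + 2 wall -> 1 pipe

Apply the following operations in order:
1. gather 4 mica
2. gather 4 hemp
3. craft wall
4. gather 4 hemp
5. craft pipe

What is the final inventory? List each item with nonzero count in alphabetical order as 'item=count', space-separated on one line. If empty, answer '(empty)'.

After 1 (gather 4 mica): mica=4
After 2 (gather 4 hemp): hemp=4 mica=4
After 3 (craft wall): hemp=4 wall=2
After 4 (gather 4 hemp): hemp=8 wall=2
After 5 (craft pipe): hemp=4 pipe=1

Answer: hemp=4 pipe=1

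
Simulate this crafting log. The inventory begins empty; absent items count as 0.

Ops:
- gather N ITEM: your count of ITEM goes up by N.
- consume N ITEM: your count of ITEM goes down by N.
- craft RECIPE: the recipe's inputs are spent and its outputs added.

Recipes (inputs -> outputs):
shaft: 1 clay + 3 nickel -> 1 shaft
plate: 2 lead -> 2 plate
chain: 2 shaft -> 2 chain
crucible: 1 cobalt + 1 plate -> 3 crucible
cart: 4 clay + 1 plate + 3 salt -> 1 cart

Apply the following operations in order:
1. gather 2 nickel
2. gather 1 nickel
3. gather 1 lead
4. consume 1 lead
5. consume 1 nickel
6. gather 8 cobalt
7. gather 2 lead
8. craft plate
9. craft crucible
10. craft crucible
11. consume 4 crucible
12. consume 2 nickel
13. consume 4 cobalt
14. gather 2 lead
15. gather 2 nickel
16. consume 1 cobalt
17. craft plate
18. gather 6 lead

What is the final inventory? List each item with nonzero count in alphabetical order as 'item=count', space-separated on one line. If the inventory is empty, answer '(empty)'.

Answer: cobalt=1 crucible=2 lead=6 nickel=2 plate=2

Derivation:
After 1 (gather 2 nickel): nickel=2
After 2 (gather 1 nickel): nickel=3
After 3 (gather 1 lead): lead=1 nickel=3
After 4 (consume 1 lead): nickel=3
After 5 (consume 1 nickel): nickel=2
After 6 (gather 8 cobalt): cobalt=8 nickel=2
After 7 (gather 2 lead): cobalt=8 lead=2 nickel=2
After 8 (craft plate): cobalt=8 nickel=2 plate=2
After 9 (craft crucible): cobalt=7 crucible=3 nickel=2 plate=1
After 10 (craft crucible): cobalt=6 crucible=6 nickel=2
After 11 (consume 4 crucible): cobalt=6 crucible=2 nickel=2
After 12 (consume 2 nickel): cobalt=6 crucible=2
After 13 (consume 4 cobalt): cobalt=2 crucible=2
After 14 (gather 2 lead): cobalt=2 crucible=2 lead=2
After 15 (gather 2 nickel): cobalt=2 crucible=2 lead=2 nickel=2
After 16 (consume 1 cobalt): cobalt=1 crucible=2 lead=2 nickel=2
After 17 (craft plate): cobalt=1 crucible=2 nickel=2 plate=2
After 18 (gather 6 lead): cobalt=1 crucible=2 lead=6 nickel=2 plate=2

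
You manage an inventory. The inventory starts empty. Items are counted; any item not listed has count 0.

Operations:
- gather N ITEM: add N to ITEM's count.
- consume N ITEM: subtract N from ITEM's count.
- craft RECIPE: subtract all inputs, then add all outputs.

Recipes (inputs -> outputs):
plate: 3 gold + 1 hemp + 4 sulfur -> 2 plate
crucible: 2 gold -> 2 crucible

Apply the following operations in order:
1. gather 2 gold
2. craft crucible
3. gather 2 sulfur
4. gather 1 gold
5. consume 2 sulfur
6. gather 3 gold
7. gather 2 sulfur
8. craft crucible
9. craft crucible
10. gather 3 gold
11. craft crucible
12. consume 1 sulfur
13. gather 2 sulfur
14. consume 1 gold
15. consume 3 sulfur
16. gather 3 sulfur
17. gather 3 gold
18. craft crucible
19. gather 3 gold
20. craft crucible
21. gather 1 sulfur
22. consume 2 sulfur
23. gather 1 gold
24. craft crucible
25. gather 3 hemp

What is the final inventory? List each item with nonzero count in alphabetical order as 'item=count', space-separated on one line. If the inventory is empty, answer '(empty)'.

After 1 (gather 2 gold): gold=2
After 2 (craft crucible): crucible=2
After 3 (gather 2 sulfur): crucible=2 sulfur=2
After 4 (gather 1 gold): crucible=2 gold=1 sulfur=2
After 5 (consume 2 sulfur): crucible=2 gold=1
After 6 (gather 3 gold): crucible=2 gold=4
After 7 (gather 2 sulfur): crucible=2 gold=4 sulfur=2
After 8 (craft crucible): crucible=4 gold=2 sulfur=2
After 9 (craft crucible): crucible=6 sulfur=2
After 10 (gather 3 gold): crucible=6 gold=3 sulfur=2
After 11 (craft crucible): crucible=8 gold=1 sulfur=2
After 12 (consume 1 sulfur): crucible=8 gold=1 sulfur=1
After 13 (gather 2 sulfur): crucible=8 gold=1 sulfur=3
After 14 (consume 1 gold): crucible=8 sulfur=3
After 15 (consume 3 sulfur): crucible=8
After 16 (gather 3 sulfur): crucible=8 sulfur=3
After 17 (gather 3 gold): crucible=8 gold=3 sulfur=3
After 18 (craft crucible): crucible=10 gold=1 sulfur=3
After 19 (gather 3 gold): crucible=10 gold=4 sulfur=3
After 20 (craft crucible): crucible=12 gold=2 sulfur=3
After 21 (gather 1 sulfur): crucible=12 gold=2 sulfur=4
After 22 (consume 2 sulfur): crucible=12 gold=2 sulfur=2
After 23 (gather 1 gold): crucible=12 gold=3 sulfur=2
After 24 (craft crucible): crucible=14 gold=1 sulfur=2
After 25 (gather 3 hemp): crucible=14 gold=1 hemp=3 sulfur=2

Answer: crucible=14 gold=1 hemp=3 sulfur=2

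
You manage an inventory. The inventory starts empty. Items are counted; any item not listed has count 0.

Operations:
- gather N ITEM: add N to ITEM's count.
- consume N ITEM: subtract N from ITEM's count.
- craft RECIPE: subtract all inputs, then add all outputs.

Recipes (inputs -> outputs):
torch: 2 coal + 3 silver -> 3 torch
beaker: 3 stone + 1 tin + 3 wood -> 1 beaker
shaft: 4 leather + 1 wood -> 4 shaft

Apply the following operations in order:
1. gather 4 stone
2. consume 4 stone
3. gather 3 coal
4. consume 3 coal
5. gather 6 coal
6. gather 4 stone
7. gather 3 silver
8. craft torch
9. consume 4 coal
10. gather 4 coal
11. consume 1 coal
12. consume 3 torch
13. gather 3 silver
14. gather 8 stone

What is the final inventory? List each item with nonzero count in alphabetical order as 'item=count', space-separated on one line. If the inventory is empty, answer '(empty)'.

Answer: coal=3 silver=3 stone=12

Derivation:
After 1 (gather 4 stone): stone=4
After 2 (consume 4 stone): (empty)
After 3 (gather 3 coal): coal=3
After 4 (consume 3 coal): (empty)
After 5 (gather 6 coal): coal=6
After 6 (gather 4 stone): coal=6 stone=4
After 7 (gather 3 silver): coal=6 silver=3 stone=4
After 8 (craft torch): coal=4 stone=4 torch=3
After 9 (consume 4 coal): stone=4 torch=3
After 10 (gather 4 coal): coal=4 stone=4 torch=3
After 11 (consume 1 coal): coal=3 stone=4 torch=3
After 12 (consume 3 torch): coal=3 stone=4
After 13 (gather 3 silver): coal=3 silver=3 stone=4
After 14 (gather 8 stone): coal=3 silver=3 stone=12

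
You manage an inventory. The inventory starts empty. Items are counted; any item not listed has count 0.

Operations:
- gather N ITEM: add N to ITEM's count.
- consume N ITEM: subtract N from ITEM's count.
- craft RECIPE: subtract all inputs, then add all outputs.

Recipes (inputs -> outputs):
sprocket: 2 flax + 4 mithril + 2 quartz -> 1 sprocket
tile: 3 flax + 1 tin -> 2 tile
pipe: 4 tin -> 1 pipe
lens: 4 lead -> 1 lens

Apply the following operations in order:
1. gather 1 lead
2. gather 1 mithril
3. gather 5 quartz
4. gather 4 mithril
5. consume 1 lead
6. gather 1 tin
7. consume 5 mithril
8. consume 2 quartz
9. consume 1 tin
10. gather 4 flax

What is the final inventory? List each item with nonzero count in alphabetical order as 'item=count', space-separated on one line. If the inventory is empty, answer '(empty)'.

After 1 (gather 1 lead): lead=1
After 2 (gather 1 mithril): lead=1 mithril=1
After 3 (gather 5 quartz): lead=1 mithril=1 quartz=5
After 4 (gather 4 mithril): lead=1 mithril=5 quartz=5
After 5 (consume 1 lead): mithril=5 quartz=5
After 6 (gather 1 tin): mithril=5 quartz=5 tin=1
After 7 (consume 5 mithril): quartz=5 tin=1
After 8 (consume 2 quartz): quartz=3 tin=1
After 9 (consume 1 tin): quartz=3
After 10 (gather 4 flax): flax=4 quartz=3

Answer: flax=4 quartz=3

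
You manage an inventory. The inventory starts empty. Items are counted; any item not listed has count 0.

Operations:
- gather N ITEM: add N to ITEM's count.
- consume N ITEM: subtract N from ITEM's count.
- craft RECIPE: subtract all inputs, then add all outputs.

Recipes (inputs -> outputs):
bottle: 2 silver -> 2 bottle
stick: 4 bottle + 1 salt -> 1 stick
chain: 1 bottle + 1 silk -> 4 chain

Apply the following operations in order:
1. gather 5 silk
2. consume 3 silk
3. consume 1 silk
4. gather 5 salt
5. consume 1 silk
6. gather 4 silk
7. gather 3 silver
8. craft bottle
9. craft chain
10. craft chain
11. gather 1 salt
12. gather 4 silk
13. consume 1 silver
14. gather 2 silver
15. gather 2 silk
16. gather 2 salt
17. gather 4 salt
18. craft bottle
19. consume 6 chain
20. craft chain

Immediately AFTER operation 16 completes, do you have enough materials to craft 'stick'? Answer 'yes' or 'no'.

After 1 (gather 5 silk): silk=5
After 2 (consume 3 silk): silk=2
After 3 (consume 1 silk): silk=1
After 4 (gather 5 salt): salt=5 silk=1
After 5 (consume 1 silk): salt=5
After 6 (gather 4 silk): salt=5 silk=4
After 7 (gather 3 silver): salt=5 silk=4 silver=3
After 8 (craft bottle): bottle=2 salt=5 silk=4 silver=1
After 9 (craft chain): bottle=1 chain=4 salt=5 silk=3 silver=1
After 10 (craft chain): chain=8 salt=5 silk=2 silver=1
After 11 (gather 1 salt): chain=8 salt=6 silk=2 silver=1
After 12 (gather 4 silk): chain=8 salt=6 silk=6 silver=1
After 13 (consume 1 silver): chain=8 salt=6 silk=6
After 14 (gather 2 silver): chain=8 salt=6 silk=6 silver=2
After 15 (gather 2 silk): chain=8 salt=6 silk=8 silver=2
After 16 (gather 2 salt): chain=8 salt=8 silk=8 silver=2

Answer: no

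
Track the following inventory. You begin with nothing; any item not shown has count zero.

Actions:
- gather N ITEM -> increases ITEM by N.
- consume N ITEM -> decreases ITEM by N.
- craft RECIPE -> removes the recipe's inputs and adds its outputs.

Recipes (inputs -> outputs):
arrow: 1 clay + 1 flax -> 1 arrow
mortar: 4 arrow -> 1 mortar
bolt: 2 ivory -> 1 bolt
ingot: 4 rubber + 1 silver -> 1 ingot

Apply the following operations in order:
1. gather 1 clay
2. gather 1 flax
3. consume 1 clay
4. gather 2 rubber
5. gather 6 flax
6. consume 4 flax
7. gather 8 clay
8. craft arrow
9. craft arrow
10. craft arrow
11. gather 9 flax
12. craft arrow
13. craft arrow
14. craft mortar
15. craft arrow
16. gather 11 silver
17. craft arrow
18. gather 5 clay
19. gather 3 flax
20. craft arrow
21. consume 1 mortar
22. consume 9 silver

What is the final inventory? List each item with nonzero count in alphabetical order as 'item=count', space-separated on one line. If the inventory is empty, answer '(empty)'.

Answer: arrow=4 clay=5 flax=7 rubber=2 silver=2

Derivation:
After 1 (gather 1 clay): clay=1
After 2 (gather 1 flax): clay=1 flax=1
After 3 (consume 1 clay): flax=1
After 4 (gather 2 rubber): flax=1 rubber=2
After 5 (gather 6 flax): flax=7 rubber=2
After 6 (consume 4 flax): flax=3 rubber=2
After 7 (gather 8 clay): clay=8 flax=3 rubber=2
After 8 (craft arrow): arrow=1 clay=7 flax=2 rubber=2
After 9 (craft arrow): arrow=2 clay=6 flax=1 rubber=2
After 10 (craft arrow): arrow=3 clay=5 rubber=2
After 11 (gather 9 flax): arrow=3 clay=5 flax=9 rubber=2
After 12 (craft arrow): arrow=4 clay=4 flax=8 rubber=2
After 13 (craft arrow): arrow=5 clay=3 flax=7 rubber=2
After 14 (craft mortar): arrow=1 clay=3 flax=7 mortar=1 rubber=2
After 15 (craft arrow): arrow=2 clay=2 flax=6 mortar=1 rubber=2
After 16 (gather 11 silver): arrow=2 clay=2 flax=6 mortar=1 rubber=2 silver=11
After 17 (craft arrow): arrow=3 clay=1 flax=5 mortar=1 rubber=2 silver=11
After 18 (gather 5 clay): arrow=3 clay=6 flax=5 mortar=1 rubber=2 silver=11
After 19 (gather 3 flax): arrow=3 clay=6 flax=8 mortar=1 rubber=2 silver=11
After 20 (craft arrow): arrow=4 clay=5 flax=7 mortar=1 rubber=2 silver=11
After 21 (consume 1 mortar): arrow=4 clay=5 flax=7 rubber=2 silver=11
After 22 (consume 9 silver): arrow=4 clay=5 flax=7 rubber=2 silver=2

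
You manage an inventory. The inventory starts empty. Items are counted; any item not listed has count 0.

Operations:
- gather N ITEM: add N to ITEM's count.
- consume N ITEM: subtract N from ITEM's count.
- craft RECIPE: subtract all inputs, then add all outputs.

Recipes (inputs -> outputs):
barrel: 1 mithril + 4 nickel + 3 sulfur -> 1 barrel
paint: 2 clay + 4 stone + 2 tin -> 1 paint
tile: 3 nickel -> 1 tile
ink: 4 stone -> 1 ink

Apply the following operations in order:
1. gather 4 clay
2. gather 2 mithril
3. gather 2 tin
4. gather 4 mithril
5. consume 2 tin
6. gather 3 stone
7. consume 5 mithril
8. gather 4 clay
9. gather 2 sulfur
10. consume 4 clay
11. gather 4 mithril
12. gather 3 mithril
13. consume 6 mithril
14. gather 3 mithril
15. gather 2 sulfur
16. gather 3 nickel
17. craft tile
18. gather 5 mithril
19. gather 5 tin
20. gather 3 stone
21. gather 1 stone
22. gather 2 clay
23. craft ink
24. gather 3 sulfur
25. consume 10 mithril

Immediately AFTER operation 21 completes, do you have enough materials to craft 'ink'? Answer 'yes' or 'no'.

Answer: yes

Derivation:
After 1 (gather 4 clay): clay=4
After 2 (gather 2 mithril): clay=4 mithril=2
After 3 (gather 2 tin): clay=4 mithril=2 tin=2
After 4 (gather 4 mithril): clay=4 mithril=6 tin=2
After 5 (consume 2 tin): clay=4 mithril=6
After 6 (gather 3 stone): clay=4 mithril=6 stone=3
After 7 (consume 5 mithril): clay=4 mithril=1 stone=3
After 8 (gather 4 clay): clay=8 mithril=1 stone=3
After 9 (gather 2 sulfur): clay=8 mithril=1 stone=3 sulfur=2
After 10 (consume 4 clay): clay=4 mithril=1 stone=3 sulfur=2
After 11 (gather 4 mithril): clay=4 mithril=5 stone=3 sulfur=2
After 12 (gather 3 mithril): clay=4 mithril=8 stone=3 sulfur=2
After 13 (consume 6 mithril): clay=4 mithril=2 stone=3 sulfur=2
After 14 (gather 3 mithril): clay=4 mithril=5 stone=3 sulfur=2
After 15 (gather 2 sulfur): clay=4 mithril=5 stone=3 sulfur=4
After 16 (gather 3 nickel): clay=4 mithril=5 nickel=3 stone=3 sulfur=4
After 17 (craft tile): clay=4 mithril=5 stone=3 sulfur=4 tile=1
After 18 (gather 5 mithril): clay=4 mithril=10 stone=3 sulfur=4 tile=1
After 19 (gather 5 tin): clay=4 mithril=10 stone=3 sulfur=4 tile=1 tin=5
After 20 (gather 3 stone): clay=4 mithril=10 stone=6 sulfur=4 tile=1 tin=5
After 21 (gather 1 stone): clay=4 mithril=10 stone=7 sulfur=4 tile=1 tin=5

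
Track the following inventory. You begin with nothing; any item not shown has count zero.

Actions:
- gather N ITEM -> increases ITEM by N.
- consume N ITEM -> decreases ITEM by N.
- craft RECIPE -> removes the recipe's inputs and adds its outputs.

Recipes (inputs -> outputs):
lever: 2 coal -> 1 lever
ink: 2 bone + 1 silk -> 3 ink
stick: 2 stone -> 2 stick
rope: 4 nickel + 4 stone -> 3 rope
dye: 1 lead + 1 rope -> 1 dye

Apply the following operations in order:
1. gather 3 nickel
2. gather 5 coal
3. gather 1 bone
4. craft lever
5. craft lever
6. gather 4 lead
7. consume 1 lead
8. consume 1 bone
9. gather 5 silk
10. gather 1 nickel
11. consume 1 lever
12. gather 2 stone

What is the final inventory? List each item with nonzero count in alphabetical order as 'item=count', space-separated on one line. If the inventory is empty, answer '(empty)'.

Answer: coal=1 lead=3 lever=1 nickel=4 silk=5 stone=2

Derivation:
After 1 (gather 3 nickel): nickel=3
After 2 (gather 5 coal): coal=5 nickel=3
After 3 (gather 1 bone): bone=1 coal=5 nickel=3
After 4 (craft lever): bone=1 coal=3 lever=1 nickel=3
After 5 (craft lever): bone=1 coal=1 lever=2 nickel=3
After 6 (gather 4 lead): bone=1 coal=1 lead=4 lever=2 nickel=3
After 7 (consume 1 lead): bone=1 coal=1 lead=3 lever=2 nickel=3
After 8 (consume 1 bone): coal=1 lead=3 lever=2 nickel=3
After 9 (gather 5 silk): coal=1 lead=3 lever=2 nickel=3 silk=5
After 10 (gather 1 nickel): coal=1 lead=3 lever=2 nickel=4 silk=5
After 11 (consume 1 lever): coal=1 lead=3 lever=1 nickel=4 silk=5
After 12 (gather 2 stone): coal=1 lead=3 lever=1 nickel=4 silk=5 stone=2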